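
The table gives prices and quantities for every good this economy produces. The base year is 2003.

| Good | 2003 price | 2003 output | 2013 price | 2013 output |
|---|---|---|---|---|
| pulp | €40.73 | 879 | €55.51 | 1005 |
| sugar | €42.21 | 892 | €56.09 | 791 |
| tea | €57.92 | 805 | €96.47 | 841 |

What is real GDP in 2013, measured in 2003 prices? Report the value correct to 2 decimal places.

€123032.48

Real GDP 2013 = Σ (p_2003 × q_2013) = 40.73·1005 + 42.21·791 + 57.92·841 = 123032.48.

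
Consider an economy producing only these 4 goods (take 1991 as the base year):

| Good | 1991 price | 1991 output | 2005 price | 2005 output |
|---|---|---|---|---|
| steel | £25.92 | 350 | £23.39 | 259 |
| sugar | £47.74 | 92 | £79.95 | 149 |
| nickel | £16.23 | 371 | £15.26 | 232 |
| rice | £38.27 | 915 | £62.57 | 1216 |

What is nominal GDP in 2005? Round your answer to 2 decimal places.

Nominal GDP 2005 = Σ (p_2005 × q_2005) = 23.39·259 + 79.95·149 + 15.26·232 + 62.57·1216 = 97596.00.

£97596.00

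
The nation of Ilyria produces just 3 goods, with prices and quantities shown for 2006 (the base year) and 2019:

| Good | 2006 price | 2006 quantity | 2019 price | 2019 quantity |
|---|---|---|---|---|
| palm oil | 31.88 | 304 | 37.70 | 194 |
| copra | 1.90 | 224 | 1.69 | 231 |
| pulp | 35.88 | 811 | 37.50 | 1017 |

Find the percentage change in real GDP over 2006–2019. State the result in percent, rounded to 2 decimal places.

Real GDP 2006 = Nominal GDP 2006 = 31.88·304 + 1.90·224 + 35.88·811 = 39215.80.
Real GDP 2019 (at 2006 prices) = 31.88·194 + 1.90·231 + 35.88·1017 = 43113.58.
Real growth = 43113.58/39215.80 − 1 = 0.0994.

9.94%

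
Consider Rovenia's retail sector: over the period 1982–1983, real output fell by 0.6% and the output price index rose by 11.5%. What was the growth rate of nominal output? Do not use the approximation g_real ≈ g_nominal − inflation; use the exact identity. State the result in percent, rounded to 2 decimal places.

(1 + g_nom) = (1 + g_real)(1 + π) = 0.9940 × 1.1150 = 1.10831.

10.83%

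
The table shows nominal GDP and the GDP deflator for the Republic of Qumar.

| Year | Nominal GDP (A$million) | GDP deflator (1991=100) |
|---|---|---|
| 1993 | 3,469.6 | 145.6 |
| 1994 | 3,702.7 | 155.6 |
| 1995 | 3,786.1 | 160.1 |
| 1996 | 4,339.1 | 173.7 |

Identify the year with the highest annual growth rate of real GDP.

1996

1994: real = 3702.7/1.556 = 2379.63; growth vs 1993 (2382.97) = -0.14%.
1995: real = 3786.1/1.601 = 2364.83; growth vs 1994 (2379.63) = -0.62%.
1996: real = 4339.1/1.737 = 2498.04; growth vs 1995 (2364.83) = 5.63%.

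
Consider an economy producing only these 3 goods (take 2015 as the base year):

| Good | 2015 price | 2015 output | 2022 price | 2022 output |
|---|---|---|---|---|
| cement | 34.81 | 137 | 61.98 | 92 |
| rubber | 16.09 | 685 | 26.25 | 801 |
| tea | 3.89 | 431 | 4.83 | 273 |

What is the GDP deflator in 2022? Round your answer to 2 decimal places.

Nominal GDP 2022 = 61.98·92 + 26.25·801 + 4.83·273 = 28047.00.
Real GDP 2022 (at 2015 prices) = 34.81·92 + 16.09·801 + 3.89·273 = 17152.58.
Deflator = Nominal/Real × 100 = 28047.00/17152.58 × 100 = 163.515.

163.51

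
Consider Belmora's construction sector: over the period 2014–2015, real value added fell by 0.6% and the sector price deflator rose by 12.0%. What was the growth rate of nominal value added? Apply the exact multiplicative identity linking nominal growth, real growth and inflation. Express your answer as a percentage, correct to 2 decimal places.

11.33%

(1 + g_nom) = (1 + g_real)(1 + π) = 0.9940 × 1.1200 = 1.11328.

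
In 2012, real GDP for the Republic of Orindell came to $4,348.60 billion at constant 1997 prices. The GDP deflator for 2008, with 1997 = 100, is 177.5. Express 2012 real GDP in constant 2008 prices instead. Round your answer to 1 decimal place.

Real GDP in 2008 prices = Real GDP in 1997 prices × (P_2008/P_1997) = 4348.60 × 1.775 = 7718.77.

$7,718.8 billion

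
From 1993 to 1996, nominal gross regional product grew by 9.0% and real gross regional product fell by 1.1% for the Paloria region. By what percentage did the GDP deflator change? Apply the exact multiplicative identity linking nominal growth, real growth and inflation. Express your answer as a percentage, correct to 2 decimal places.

(1 + g_nom) = (1 + g_real)(1 + π), so π = 1.0900 / 0.9890 − 1 = 0.10212.

10.21%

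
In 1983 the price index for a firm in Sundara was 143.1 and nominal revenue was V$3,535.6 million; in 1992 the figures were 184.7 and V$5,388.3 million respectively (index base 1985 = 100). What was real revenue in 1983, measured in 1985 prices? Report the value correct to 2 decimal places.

Real revenue = Nominal / (price index/100) = 3535.6 / 1.431 = 2470.72.

V$2,470.72 million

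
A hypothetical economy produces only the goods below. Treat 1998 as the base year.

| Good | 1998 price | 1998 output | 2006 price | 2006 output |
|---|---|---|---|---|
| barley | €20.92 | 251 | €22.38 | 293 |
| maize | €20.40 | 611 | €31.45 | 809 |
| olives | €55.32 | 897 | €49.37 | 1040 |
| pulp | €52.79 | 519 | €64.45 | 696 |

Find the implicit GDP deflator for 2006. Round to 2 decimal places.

Nominal GDP 2006 = 22.38·293 + 31.45·809 + 49.37·1040 + 64.45·696 = 128202.39.
Real GDP 2006 (at 1998 prices) = 20.92·293 + 20.40·809 + 55.32·1040 + 52.79·696 = 116907.80.
Deflator = Nominal/Real × 100 = 128202.39/116907.80 × 100 = 109.661.

109.66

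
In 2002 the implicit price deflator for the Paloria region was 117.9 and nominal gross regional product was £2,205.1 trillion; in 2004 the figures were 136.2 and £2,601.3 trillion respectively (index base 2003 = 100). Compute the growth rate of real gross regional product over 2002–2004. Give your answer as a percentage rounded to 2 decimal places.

Real gross regional product 2002 = 2205.1 / 1.179 = 1870.31.
Real gross regional product 2004 = 2601.3 / 1.362 = 1909.91.
Real growth = 1909.91 / 1870.31 − 1 = 0.0212.

2.12%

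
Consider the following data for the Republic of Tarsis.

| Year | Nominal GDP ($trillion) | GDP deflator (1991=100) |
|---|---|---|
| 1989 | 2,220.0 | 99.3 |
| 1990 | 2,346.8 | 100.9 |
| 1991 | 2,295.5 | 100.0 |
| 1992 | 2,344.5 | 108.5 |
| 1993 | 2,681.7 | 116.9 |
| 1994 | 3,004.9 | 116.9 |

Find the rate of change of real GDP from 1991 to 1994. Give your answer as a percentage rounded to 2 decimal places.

Real GDP 1991 = 2295.5/1.000 = 2295.50.
Real GDP 1994 = 3004.9/1.169 = 2570.49.
Change = 2570.49/2295.50 − 1 = 0.1198.

11.98%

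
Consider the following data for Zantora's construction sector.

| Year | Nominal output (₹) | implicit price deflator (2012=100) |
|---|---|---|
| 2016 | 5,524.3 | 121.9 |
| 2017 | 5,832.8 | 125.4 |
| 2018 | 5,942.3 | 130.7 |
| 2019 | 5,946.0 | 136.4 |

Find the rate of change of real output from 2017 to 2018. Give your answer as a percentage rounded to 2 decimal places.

Real output 2017 = 5832.8/1.254 = 4651.36.
Real output 2018 = 5942.3/1.307 = 4546.52.
Change = 4546.52/4651.36 − 1 = -0.0225.

-2.25%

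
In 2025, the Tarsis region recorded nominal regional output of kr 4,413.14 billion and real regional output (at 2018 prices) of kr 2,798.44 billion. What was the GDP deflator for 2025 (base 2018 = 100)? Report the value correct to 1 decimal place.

157.7

GDP deflator = (Nominal / Real) × 100 = 4413.14 / 2798.44 × 100 = 157.70.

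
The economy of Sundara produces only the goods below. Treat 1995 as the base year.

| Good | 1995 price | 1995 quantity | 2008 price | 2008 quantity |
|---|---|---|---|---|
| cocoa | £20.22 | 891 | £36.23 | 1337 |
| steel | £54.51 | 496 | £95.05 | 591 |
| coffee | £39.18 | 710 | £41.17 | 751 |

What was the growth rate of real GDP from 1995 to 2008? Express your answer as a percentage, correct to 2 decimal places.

Real GDP 1995 = Nominal GDP 1995 = 20.22·891 + 54.51·496 + 39.18·710 = 72870.78.
Real GDP 2008 (at 1995 prices) = 20.22·1337 + 54.51·591 + 39.18·751 = 88673.73.
Real growth = 88673.73/72870.78 − 1 = 0.2169.

21.69%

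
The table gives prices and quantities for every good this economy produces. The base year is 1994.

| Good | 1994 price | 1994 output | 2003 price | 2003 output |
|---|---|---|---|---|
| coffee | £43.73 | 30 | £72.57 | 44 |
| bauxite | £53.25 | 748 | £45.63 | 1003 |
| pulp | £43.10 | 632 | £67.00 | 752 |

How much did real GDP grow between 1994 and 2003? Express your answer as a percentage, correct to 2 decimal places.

28.32%

Real GDP 1994 = Nominal GDP 1994 = 43.73·30 + 53.25·748 + 43.10·632 = 68382.10.
Real GDP 2003 (at 1994 prices) = 43.73·44 + 53.25·1003 + 43.10·752 = 87745.07.
Real growth = 87745.07/68382.10 − 1 = 0.2832.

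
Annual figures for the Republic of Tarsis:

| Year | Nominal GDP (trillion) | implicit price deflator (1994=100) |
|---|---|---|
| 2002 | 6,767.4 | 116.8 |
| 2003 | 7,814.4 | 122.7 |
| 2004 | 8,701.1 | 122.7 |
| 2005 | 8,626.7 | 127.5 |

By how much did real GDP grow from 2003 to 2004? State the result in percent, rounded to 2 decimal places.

Real GDP 2003 = 7814.4/1.227 = 6368.70.
Real GDP 2004 = 8701.1/1.227 = 7091.36.
Change = 7091.36/6368.70 − 1 = 0.1135.

11.35%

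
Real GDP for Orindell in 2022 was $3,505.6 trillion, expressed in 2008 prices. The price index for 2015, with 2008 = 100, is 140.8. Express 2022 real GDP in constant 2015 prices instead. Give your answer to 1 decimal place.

$4,935.9 trillion

Real GDP in 2015 prices = Real GDP in 2008 prices × (P_2015/P_2008) = 3505.6 × 1.408 = 4935.88.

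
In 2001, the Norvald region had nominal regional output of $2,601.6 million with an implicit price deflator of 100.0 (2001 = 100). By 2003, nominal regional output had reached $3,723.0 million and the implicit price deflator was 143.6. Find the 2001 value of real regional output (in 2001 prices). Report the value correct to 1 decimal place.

$2,601.6 million

Real regional output = Nominal / (implicit price deflator/100) = 2601.6 / 1.000 = 2601.60.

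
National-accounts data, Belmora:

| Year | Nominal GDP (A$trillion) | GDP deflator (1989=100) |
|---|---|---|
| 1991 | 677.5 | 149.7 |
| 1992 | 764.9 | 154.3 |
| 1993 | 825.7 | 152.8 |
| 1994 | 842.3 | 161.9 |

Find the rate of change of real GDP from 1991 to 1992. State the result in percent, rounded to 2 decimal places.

9.53%

Real GDP 1991 = 677.5/1.497 = 452.57.
Real GDP 1992 = 764.9/1.543 = 495.72.
Change = 495.72/452.57 − 1 = 0.0953.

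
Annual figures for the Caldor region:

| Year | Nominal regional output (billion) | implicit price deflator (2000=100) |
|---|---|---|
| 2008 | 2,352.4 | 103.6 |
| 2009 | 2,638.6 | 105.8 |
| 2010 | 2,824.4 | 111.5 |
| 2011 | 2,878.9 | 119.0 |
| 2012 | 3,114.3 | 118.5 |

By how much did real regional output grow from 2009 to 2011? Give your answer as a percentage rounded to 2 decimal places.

Real regional output 2009 = 2638.6/1.058 = 2493.95.
Real regional output 2011 = 2878.9/1.190 = 2419.24.
Change = 2419.24/2493.95 − 1 = -0.0300.

-3.00%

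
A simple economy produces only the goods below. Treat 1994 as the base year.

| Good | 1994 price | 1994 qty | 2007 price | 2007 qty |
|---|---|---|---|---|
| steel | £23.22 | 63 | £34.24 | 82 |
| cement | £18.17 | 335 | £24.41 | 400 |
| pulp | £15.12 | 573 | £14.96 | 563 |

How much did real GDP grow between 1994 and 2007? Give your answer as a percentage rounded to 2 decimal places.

9.07%

Real GDP 1994 = Nominal GDP 1994 = 23.22·63 + 18.17·335 + 15.12·573 = 16213.57.
Real GDP 2007 (at 1994 prices) = 23.22·82 + 18.17·400 + 15.12·563 = 17684.60.
Real growth = 17684.60/16213.57 − 1 = 0.0907.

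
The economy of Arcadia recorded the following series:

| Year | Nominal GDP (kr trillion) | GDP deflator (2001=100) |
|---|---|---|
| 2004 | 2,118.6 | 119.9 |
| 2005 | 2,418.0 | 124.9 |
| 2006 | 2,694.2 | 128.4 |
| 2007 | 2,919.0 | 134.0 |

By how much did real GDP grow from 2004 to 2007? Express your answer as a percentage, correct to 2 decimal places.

23.28%

Real GDP 2004 = 2118.6/1.199 = 1766.97.
Real GDP 2007 = 2919.0/1.340 = 2178.36.
Change = 2178.36/1766.97 − 1 = 0.2328.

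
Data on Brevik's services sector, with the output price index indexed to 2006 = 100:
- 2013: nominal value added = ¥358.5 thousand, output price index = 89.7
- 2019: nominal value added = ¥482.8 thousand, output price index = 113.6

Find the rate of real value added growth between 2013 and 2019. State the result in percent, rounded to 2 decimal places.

Deflate each year: 2013 → 358.5/0.897 = 399.67; 2019 → 482.8/1.136 = 425.00.
So real value added changed by 425.00/399.67 − 1 = 0.0634, i.e. 6.34%.

6.34%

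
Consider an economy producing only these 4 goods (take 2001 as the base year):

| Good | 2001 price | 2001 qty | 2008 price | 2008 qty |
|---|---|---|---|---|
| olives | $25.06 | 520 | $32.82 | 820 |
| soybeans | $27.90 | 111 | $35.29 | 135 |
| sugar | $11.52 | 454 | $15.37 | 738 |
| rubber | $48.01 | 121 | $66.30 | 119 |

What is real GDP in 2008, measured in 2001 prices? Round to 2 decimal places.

$38530.65

Real GDP 2008 = Σ (p_2001 × q_2008) = 25.06·820 + 27.90·135 + 11.52·738 + 48.01·119 = 38530.65.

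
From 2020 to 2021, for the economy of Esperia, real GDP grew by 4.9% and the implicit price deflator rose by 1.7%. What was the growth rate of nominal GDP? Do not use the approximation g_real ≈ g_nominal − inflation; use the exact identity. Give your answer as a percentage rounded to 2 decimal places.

(1 + g_nom) = (1 + g_real)(1 + π) = 1.0490 × 1.0170 = 1.06683.

6.68%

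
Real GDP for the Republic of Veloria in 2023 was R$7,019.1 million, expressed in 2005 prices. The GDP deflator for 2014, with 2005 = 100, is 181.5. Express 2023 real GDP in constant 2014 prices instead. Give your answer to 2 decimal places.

Real GDP in 2014 prices = Real GDP in 2005 prices × (P_2014/P_2005) = 7019.1 × 1.815 = 12739.67.

R$12,739.67 million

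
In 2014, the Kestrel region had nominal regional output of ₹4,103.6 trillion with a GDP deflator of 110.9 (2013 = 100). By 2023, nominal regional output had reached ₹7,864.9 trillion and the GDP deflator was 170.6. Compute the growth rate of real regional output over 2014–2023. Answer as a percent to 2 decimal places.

24.59%

Real regional output 2014 = 4103.6 / 1.109 = 3700.27.
Real regional output 2023 = 7864.9 / 1.706 = 4610.14.
Real growth = 4610.14 / 3700.27 − 1 = 0.2459.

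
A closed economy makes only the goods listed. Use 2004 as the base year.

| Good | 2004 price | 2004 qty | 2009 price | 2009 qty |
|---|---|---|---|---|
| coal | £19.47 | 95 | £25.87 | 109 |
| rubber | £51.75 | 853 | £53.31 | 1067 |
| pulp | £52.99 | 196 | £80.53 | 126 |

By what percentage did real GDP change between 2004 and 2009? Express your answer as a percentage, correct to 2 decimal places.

13.55%

Real GDP 2004 = Nominal GDP 2004 = 19.47·95 + 51.75·853 + 52.99·196 = 56378.44.
Real GDP 2009 (at 2004 prices) = 19.47·109 + 51.75·1067 + 52.99·126 = 64016.22.
Real growth = 64016.22/56378.44 − 1 = 0.1355.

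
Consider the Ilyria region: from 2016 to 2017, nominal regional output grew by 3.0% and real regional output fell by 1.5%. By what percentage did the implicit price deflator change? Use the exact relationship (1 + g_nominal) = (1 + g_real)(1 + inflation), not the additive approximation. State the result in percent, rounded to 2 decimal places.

(1 + g_nom) = (1 + g_real)(1 + π), so π = 1.0300 / 0.9850 − 1 = 0.04569.

4.57%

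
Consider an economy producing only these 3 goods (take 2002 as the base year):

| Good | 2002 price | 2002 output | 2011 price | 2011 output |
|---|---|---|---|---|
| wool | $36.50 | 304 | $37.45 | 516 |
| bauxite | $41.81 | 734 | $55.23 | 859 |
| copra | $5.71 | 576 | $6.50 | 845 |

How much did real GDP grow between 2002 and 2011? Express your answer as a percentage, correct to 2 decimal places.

Real GDP 2002 = Nominal GDP 2002 = 36.50·304 + 41.81·734 + 5.71·576 = 45073.50.
Real GDP 2011 (at 2002 prices) = 36.50·516 + 41.81·859 + 5.71·845 = 59573.74.
Real growth = 59573.74/45073.50 − 1 = 0.3217.

32.17%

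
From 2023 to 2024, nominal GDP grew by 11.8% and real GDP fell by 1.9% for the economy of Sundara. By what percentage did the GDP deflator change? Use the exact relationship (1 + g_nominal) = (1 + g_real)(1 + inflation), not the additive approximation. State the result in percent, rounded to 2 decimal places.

13.97%

(1 + g_nom) = (1 + g_real)(1 + π), so π = 1.1180 / 0.9810 − 1 = 0.13965.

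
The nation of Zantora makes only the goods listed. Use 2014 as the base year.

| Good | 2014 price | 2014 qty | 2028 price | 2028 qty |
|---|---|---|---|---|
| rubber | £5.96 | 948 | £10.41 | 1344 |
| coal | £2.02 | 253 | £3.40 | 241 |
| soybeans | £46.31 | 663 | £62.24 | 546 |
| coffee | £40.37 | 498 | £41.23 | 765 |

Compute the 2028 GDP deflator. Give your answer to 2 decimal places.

124.23

Nominal GDP 2028 = 10.41·1344 + 3.40·241 + 62.24·546 + 41.23·765 = 80334.43.
Real GDP 2028 (at 2014 prices) = 5.96·1344 + 2.02·241 + 46.31·546 + 40.37·765 = 64665.37.
Deflator = Nominal/Real × 100 = 80334.43/64665.37 × 100 = 124.231.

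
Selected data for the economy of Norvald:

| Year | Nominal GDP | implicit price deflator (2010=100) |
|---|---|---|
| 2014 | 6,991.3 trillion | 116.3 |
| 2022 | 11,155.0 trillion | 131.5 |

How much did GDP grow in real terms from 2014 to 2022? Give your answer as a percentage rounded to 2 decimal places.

Deflate each year: 2014 → 6991.3/1.163 = 6011.44; 2022 → 11155.0/1.315 = 8482.89.
So real GDP changed by 8482.89/6011.44 − 1 = 0.4111, i.e. 41.11%.

41.11%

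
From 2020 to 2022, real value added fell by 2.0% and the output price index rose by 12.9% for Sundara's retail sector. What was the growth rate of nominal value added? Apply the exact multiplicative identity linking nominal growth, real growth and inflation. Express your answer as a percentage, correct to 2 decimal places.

(1 + g_nom) = (1 + g_real)(1 + π) = 0.9800 × 1.1290 = 1.10642.

10.64%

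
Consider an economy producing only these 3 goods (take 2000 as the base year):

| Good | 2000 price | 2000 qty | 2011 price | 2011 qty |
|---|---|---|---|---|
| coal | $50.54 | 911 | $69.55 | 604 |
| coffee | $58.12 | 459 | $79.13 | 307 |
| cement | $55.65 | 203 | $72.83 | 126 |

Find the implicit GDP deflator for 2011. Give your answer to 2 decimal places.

Nominal GDP 2011 = 69.55·604 + 79.13·307 + 72.83·126 = 75477.69.
Real GDP 2011 (at 2000 prices) = 50.54·604 + 58.12·307 + 55.65·126 = 55380.90.
Deflator = Nominal/Real × 100 = 75477.69/55380.90 × 100 = 136.288.

136.29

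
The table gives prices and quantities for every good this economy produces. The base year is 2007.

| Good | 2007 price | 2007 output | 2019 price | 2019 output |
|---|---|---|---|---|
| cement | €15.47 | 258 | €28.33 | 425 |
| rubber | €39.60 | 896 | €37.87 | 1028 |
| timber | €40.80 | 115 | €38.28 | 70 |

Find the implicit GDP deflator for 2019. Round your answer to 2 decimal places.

107.00

Nominal GDP 2019 = 28.33·425 + 37.87·1028 + 38.28·70 = 53650.21.
Real GDP 2019 (at 2007 prices) = 15.47·425 + 39.60·1028 + 40.80·70 = 50139.55.
Deflator = Nominal/Real × 100 = 53650.21/50139.55 × 100 = 107.002.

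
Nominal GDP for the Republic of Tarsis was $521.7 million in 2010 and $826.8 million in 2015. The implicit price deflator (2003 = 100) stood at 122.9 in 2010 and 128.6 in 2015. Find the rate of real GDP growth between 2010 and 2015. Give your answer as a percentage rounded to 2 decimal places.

Real GDP 2010 = 521.7 / 1.229 = 424.49.
Real GDP 2015 = 826.8 / 1.286 = 642.92.
Real growth = 642.92 / 424.49 − 1 = 0.5146.

51.46%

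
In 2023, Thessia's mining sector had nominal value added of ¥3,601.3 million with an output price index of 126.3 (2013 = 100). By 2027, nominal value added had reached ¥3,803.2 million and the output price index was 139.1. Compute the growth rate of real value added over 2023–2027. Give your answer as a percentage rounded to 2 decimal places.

-4.11%

Deflate each year: 2023 → 3601.3/1.263 = 2851.39; 2027 → 3803.2/1.391 = 2734.15.
So real value added changed by 2734.15/2851.39 − 1 = -0.0411, i.e. -4.11%.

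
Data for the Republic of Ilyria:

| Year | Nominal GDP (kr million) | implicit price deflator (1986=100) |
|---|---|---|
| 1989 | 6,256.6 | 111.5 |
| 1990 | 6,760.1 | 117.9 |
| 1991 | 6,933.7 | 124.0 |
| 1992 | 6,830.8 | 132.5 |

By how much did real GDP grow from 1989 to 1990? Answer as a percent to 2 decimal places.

2.18%

Real GDP 1989 = 6256.6/1.115 = 5611.30.
Real GDP 1990 = 6760.1/1.179 = 5733.76.
Change = 5733.76/5611.30 − 1 = 0.0218.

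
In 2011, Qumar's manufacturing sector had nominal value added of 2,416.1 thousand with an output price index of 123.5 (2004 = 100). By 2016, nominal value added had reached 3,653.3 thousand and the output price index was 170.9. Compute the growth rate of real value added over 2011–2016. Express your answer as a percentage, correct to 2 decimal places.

Deflate each year: 2011 → 2416.1/1.235 = 1956.36; 2016 → 3653.3/1.709 = 2137.68.
So real value added changed by 2137.68/1956.36 − 1 = 0.0927, i.e. 9.27%.

9.27%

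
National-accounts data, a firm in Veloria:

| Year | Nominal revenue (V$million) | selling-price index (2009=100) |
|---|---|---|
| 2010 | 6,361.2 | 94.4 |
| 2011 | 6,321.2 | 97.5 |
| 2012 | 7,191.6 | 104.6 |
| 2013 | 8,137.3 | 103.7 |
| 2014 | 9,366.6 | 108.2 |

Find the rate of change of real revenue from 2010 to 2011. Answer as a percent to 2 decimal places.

Real revenue 2010 = 6361.2/0.944 = 6738.56.
Real revenue 2011 = 6321.2/0.975 = 6483.28.
Change = 6483.28/6738.56 − 1 = -0.0379.

-3.79%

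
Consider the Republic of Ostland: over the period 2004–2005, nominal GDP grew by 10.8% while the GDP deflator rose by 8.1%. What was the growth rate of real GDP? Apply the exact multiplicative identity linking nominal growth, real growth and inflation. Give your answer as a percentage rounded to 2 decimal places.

2.50%

(1 + g_nom) = (1 + g_real)(1 + π), so g_real = 1.1080 / 1.0810 − 1 = 0.02498.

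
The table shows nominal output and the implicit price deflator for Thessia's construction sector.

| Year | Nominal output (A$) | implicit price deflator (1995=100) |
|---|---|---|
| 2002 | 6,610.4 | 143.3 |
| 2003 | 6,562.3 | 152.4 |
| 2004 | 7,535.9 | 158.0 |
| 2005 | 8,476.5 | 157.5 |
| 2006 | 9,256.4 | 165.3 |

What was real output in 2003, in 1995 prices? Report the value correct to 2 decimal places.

Real output 2003 = 6562.3 / 1.524 = 4305.97.

A$4,305.97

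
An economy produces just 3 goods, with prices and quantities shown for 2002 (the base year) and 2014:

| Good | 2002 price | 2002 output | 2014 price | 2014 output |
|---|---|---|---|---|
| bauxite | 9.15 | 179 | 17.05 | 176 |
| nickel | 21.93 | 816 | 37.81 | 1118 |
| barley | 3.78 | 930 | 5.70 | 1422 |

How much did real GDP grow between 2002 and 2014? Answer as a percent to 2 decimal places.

Real GDP 2002 = Nominal GDP 2002 = 9.15·179 + 21.93·816 + 3.78·930 = 23048.13.
Real GDP 2014 (at 2002 prices) = 9.15·176 + 21.93·1118 + 3.78·1422 = 31503.30.
Real growth = 31503.30/23048.13 − 1 = 0.3668.

36.68%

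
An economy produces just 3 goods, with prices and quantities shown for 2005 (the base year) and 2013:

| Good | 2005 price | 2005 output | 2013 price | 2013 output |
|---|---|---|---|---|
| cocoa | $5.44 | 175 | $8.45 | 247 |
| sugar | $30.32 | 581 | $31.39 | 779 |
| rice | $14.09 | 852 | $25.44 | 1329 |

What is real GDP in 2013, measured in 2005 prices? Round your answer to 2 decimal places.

Real GDP 2013 = Σ (p_2005 × q_2013) = 5.44·247 + 30.32·779 + 14.09·1329 = 43688.57.

$43688.57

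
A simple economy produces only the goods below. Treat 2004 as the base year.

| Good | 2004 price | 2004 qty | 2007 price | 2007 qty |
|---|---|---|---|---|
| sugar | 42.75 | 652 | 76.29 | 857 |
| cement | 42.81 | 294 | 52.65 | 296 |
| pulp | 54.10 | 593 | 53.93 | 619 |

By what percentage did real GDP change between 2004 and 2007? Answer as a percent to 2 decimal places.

Real GDP 2004 = Nominal GDP 2004 = 42.75·652 + 42.81·294 + 54.10·593 = 72540.44.
Real GDP 2007 (at 2004 prices) = 42.75·857 + 42.81·296 + 54.10·619 = 82796.41.
Real growth = 82796.41/72540.44 − 1 = 0.1414.

14.14%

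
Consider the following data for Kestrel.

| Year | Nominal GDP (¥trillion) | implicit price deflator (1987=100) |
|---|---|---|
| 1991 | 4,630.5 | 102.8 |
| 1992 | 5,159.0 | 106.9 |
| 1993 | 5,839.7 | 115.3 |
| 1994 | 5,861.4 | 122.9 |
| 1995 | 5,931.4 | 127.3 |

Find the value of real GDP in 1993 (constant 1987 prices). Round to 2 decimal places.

¥5,064.79 trillion

Real GDP 1993 = 5839.7 / 1.153 = 5064.79.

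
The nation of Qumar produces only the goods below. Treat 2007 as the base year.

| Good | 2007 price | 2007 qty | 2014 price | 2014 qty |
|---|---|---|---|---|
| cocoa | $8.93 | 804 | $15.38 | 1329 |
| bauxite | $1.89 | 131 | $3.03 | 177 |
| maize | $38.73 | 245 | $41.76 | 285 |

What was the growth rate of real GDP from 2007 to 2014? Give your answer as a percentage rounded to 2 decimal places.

Real GDP 2007 = Nominal GDP 2007 = 8.93·804 + 1.89·131 + 38.73·245 = 16916.16.
Real GDP 2014 (at 2007 prices) = 8.93·1329 + 1.89·177 + 38.73·285 = 23240.55.
Real growth = 23240.55/16916.16 − 1 = 0.3739.

37.39%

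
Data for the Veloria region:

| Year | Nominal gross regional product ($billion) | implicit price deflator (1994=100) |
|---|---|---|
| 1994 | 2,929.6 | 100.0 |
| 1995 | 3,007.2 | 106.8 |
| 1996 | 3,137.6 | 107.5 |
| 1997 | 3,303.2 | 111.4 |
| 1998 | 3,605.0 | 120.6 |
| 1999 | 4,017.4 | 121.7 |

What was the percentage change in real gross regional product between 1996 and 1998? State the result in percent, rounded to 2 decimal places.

2.42%

Real gross regional product 1996 = 3137.6/1.075 = 2918.70.
Real gross regional product 1998 = 3605.0/1.206 = 2989.22.
Change = 2989.22/2918.70 − 1 = 0.0242.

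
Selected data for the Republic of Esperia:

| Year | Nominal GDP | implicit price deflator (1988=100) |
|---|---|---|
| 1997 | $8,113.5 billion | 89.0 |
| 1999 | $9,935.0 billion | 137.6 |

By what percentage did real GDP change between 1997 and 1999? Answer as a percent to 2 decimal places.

-20.80%

Real GDP 1997 = 8113.5 / 0.890 = 9116.29.
Real GDP 1999 = 9935.0 / 1.376 = 7220.20.
Real growth = 7220.20 / 9116.29 − 1 = -0.2080.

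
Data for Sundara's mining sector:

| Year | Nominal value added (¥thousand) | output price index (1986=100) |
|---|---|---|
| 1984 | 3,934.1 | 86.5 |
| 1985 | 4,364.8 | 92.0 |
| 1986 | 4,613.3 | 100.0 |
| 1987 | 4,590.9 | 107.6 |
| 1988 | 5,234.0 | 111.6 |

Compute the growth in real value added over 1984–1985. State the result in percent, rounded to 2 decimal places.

4.32%

Real value added 1984 = 3934.1/0.865 = 4548.09.
Real value added 1985 = 4364.8/0.920 = 4744.35.
Change = 4744.35/4548.09 − 1 = 0.0432.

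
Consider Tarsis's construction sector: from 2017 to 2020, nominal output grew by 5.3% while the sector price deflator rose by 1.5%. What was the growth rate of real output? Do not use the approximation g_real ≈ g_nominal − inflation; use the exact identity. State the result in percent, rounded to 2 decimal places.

(1 + g_nom) = (1 + g_real)(1 + π), so g_real = 1.0530 / 1.0150 − 1 = 0.03744.

3.74%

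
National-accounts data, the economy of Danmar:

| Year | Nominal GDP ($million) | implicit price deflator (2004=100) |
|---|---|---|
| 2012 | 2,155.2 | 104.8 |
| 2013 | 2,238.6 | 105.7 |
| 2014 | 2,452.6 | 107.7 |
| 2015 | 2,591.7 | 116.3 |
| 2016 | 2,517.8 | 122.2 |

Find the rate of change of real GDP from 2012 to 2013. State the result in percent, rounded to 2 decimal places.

2.99%

Real GDP 2012 = 2155.2/1.048 = 2056.49.
Real GDP 2013 = 2238.6/1.057 = 2117.88.
Change = 2117.88/2056.49 − 1 = 0.0299.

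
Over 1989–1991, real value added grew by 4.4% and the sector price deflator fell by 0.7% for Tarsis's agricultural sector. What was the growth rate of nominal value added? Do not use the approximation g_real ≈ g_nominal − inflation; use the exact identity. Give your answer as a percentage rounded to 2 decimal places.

3.67%

(1 + g_nom) = (1 + g_real)(1 + π) = 1.0440 × 0.9930 = 1.03669.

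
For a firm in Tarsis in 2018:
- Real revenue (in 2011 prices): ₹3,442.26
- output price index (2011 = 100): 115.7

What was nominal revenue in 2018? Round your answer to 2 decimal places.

Nominal revenue = Real × (output price index/100) = 3442.26 × 1.157 = 3982.69.

₹3,982.69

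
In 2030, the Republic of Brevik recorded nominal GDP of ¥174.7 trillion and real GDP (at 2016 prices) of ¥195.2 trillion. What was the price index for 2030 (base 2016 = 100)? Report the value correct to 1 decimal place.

price index = (Nominal / Real) × 100 = 174.7 / 195.2 × 100 = 89.50.

89.5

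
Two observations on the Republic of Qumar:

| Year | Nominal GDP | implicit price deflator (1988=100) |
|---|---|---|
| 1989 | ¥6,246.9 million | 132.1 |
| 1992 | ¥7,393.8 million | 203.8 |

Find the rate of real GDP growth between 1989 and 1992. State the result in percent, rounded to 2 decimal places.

Real GDP 1989 = 6246.9 / 1.321 = 4728.92.
Real GDP 1992 = 7393.8 / 2.038 = 3627.97.
Real growth = 3627.97 / 4728.92 − 1 = -0.2328.

-23.28%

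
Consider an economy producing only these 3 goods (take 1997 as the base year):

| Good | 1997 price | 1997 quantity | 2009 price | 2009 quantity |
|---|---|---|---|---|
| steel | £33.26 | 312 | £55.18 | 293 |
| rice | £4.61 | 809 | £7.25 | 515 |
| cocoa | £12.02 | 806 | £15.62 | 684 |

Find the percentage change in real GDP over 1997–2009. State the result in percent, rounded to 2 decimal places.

Real GDP 1997 = Nominal GDP 1997 = 33.26·312 + 4.61·809 + 12.02·806 = 23794.73.
Real GDP 2009 (at 1997 prices) = 33.26·293 + 4.61·515 + 12.02·684 = 20341.01.
Real growth = 20341.01/23794.73 − 1 = -0.1451.

-14.51%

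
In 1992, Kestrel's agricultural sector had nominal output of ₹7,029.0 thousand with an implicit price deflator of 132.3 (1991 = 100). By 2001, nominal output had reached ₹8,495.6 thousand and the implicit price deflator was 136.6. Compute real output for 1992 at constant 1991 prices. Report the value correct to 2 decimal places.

₹5,312.93 thousand

Real output = Nominal / (implicit price deflator/100) = 7029.0 / 1.323 = 5312.93.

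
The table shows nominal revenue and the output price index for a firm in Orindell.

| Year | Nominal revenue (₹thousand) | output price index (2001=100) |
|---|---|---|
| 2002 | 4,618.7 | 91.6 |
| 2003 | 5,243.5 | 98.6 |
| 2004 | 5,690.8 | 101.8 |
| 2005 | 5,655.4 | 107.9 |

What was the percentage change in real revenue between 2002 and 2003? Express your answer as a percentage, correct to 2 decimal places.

5.47%

Real revenue 2002 = 4618.7/0.916 = 5042.25.
Real revenue 2003 = 5243.5/0.986 = 5317.95.
Change = 5317.95/5042.25 − 1 = 0.0547.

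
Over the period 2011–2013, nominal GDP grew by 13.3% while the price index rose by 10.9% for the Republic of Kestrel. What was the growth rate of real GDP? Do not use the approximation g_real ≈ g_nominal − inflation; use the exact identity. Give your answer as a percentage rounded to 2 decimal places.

2.16%

(1 + g_nom) = (1 + g_real)(1 + π), so g_real = 1.1330 / 1.1090 − 1 = 0.02164.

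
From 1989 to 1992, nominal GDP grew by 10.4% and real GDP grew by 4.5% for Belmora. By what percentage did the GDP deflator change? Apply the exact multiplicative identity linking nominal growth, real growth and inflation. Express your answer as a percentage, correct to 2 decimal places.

(1 + g_nom) = (1 + g_real)(1 + π), so π = 1.1040 / 1.0450 − 1 = 0.05646.

5.65%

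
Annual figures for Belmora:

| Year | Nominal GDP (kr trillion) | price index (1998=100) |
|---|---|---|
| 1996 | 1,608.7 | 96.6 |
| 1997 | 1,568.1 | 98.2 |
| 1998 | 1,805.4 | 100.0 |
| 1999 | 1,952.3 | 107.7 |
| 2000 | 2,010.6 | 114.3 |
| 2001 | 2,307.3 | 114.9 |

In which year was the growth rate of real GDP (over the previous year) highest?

2001

1997: real = 1568.1/0.982 = 1596.84; growth vs 1996 (1665.32) = -4.11%.
1998: real = 1805.4/1.000 = 1805.40; growth vs 1997 (1596.84) = 13.06%.
1999: real = 1952.3/1.077 = 1812.72; growth vs 1998 (1805.40) = 0.41%.
2000: real = 2010.6/1.143 = 1759.06; growth vs 1999 (1812.72) = -2.96%.
2001: real = 2307.3/1.149 = 2008.09; growth vs 2000 (1759.06) = 14.16%.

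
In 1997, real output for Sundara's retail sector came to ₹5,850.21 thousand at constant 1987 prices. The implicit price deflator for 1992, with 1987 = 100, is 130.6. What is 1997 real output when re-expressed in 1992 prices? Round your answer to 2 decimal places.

Real output in 1992 prices = Real output in 1987 prices × (P_1992/P_1987) = 5850.21 × 1.306 = 7640.37.

₹7,640.37 thousand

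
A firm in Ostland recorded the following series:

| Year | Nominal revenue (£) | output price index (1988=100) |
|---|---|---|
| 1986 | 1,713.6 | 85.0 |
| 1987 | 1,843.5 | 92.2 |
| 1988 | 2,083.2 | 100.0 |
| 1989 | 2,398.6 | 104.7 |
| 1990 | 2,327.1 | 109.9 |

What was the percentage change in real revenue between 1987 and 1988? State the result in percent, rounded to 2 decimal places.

Real revenue 1987 = 1843.5/0.922 = 1999.46.
Real revenue 1988 = 2083.2/1.000 = 2083.20.
Change = 2083.20/1999.46 − 1 = 0.0419.

4.19%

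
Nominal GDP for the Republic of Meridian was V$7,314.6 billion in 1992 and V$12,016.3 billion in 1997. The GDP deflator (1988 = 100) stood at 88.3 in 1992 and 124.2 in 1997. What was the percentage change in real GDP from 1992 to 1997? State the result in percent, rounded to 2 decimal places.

Deflate each year: 1992 → 7314.6/0.883 = 8283.81; 1997 → 12016.3/1.242 = 9674.96.
So real GDP changed by 9674.96/8283.81 − 1 = 0.1679, i.e. 16.79%.

16.79%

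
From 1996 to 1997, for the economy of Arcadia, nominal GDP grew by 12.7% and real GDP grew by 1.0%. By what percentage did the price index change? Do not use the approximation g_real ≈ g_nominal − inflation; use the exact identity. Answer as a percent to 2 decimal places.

(1 + g_nom) = (1 + g_real)(1 + π), so π = 1.1270 / 1.0100 − 1 = 0.11584.

11.58%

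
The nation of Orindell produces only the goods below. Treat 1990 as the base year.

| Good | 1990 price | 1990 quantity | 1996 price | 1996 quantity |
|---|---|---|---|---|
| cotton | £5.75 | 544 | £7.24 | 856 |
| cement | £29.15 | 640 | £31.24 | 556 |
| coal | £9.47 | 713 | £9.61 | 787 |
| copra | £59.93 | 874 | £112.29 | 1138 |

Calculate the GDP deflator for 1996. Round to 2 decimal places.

Nominal GDP 1996 = 7.24·856 + 31.24·556 + 9.61·787 + 112.29·1138 = 158915.97.
Real GDP 1996 (at 1990 prices) = 5.75·856 + 29.15·556 + 9.47·787 + 59.93·1138 = 96782.63.
Deflator = Nominal/Real × 100 = 158915.97/96782.63 × 100 = 164.199.

164.20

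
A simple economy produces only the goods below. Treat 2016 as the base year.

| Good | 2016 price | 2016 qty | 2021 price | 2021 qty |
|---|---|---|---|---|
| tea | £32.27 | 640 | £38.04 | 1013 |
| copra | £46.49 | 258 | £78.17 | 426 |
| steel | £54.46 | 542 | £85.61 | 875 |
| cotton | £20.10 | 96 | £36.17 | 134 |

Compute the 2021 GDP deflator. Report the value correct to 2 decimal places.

Nominal GDP 2021 = 38.04·1013 + 78.17·426 + 85.61·875 + 36.17·134 = 151590.47.
Real GDP 2021 (at 2016 prices) = 32.27·1013 + 46.49·426 + 54.46·875 + 20.10·134 = 102840.15.
Deflator = Nominal/Real × 100 = 151590.47/102840.15 × 100 = 147.404.

147.40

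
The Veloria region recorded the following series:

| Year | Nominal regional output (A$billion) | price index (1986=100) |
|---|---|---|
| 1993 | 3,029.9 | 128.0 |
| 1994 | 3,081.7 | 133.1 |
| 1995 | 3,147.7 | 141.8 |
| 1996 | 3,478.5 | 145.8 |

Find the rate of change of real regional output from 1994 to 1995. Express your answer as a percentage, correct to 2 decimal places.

Real regional output 1994 = 3081.7/1.331 = 2315.33.
Real regional output 1995 = 3147.7/1.418 = 2219.82.
Change = 2219.82/2315.33 − 1 = -0.0413.

-4.13%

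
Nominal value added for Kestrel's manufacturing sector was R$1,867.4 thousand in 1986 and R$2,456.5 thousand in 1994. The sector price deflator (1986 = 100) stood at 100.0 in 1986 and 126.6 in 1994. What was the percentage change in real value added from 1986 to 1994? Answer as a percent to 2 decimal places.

Deflate each year: 1986 → 1867.4/1.000 = 1867.40; 1994 → 2456.5/1.266 = 1940.36.
So real value added changed by 1940.36/1867.40 − 1 = 0.0391, i.e. 3.91%.

3.91%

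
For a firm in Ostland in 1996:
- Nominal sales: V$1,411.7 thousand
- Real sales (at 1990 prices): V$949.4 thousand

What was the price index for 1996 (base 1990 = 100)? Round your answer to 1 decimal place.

148.7

price index = (Nominal / Real) × 100 = 1411.7 / 949.4 × 100 = 148.69.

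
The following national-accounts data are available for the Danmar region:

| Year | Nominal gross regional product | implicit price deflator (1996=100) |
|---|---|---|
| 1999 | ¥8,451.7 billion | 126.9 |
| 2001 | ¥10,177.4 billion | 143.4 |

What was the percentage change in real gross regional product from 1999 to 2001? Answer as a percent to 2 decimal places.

6.56%

Deflate each year: 1999 → 8451.7/1.269 = 6660.13; 2001 → 10177.4/1.434 = 7097.21.
So real gross regional product changed by 7097.21/6660.13 − 1 = 0.0656, i.e. 6.56%.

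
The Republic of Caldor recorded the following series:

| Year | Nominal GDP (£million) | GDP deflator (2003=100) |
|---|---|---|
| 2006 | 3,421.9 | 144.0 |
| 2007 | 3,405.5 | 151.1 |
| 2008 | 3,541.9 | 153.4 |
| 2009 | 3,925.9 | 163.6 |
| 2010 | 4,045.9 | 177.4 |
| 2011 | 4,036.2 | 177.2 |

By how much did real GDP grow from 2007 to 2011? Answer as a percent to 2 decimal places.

Real GDP 2007 = 3405.5/1.511 = 2253.81.
Real GDP 2011 = 4036.2/1.772 = 2277.77.
Change = 2277.77/2253.81 − 1 = 0.0106.

1.06%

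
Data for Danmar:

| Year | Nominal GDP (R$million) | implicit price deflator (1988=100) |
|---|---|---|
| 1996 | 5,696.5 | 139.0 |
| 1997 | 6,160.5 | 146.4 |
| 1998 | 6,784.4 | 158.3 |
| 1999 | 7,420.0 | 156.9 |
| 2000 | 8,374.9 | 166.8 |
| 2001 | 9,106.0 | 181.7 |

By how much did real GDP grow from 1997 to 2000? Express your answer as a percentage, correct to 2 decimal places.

Real GDP 1997 = 6160.5/1.464 = 4207.99.
Real GDP 2000 = 8374.9/1.668 = 5020.92.
Change = 5020.92/4207.99 − 1 = 0.1932.

19.32%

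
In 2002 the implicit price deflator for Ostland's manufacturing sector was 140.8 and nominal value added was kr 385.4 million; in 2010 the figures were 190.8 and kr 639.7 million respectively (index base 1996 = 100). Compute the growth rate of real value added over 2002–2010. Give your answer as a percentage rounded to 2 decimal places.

22.49%

Deflate each year: 2002 → 385.4/1.408 = 273.72; 2010 → 639.7/1.908 = 335.27.
So real value added changed by 335.27/273.72 − 1 = 0.2249, i.e. 22.49%.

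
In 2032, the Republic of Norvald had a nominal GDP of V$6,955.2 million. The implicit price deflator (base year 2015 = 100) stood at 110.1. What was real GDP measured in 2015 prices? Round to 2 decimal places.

V$6,317.17 million

Real GDP = Nominal / (implicit price deflator/100) = 6955.2 / 1.101 = 6317.17.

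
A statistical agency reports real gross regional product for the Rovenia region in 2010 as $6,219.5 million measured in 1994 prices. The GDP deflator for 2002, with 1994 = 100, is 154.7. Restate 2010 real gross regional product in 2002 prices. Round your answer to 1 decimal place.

$9,621.6 million

Real gross regional product in 2002 prices = Real gross regional product in 1994 prices × (P_2002/P_1994) = 6219.5 × 1.547 = 9621.57.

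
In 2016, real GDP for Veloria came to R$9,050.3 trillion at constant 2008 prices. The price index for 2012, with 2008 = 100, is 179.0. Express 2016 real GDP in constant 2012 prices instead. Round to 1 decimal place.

R$16,200.0 trillion

Real GDP in 2012 prices = Real GDP in 2008 prices × (P_2012/P_2008) = 9050.3 × 1.790 = 16200.04.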